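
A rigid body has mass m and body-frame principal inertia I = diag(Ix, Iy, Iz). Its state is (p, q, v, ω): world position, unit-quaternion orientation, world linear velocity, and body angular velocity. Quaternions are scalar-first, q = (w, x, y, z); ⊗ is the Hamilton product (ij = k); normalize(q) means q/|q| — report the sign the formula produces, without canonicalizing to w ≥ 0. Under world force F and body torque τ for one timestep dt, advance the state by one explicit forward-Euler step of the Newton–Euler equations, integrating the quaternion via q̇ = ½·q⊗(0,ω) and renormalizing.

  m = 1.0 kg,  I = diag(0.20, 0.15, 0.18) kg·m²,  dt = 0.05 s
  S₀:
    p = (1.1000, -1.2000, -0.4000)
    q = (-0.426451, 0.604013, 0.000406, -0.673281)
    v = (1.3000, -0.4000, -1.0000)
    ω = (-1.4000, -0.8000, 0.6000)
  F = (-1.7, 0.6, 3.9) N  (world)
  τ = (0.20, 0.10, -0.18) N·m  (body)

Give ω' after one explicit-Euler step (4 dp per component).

gyro term ω×Iω = (-0.0144, -0.0168, -0.0560)
α = I⁻¹(τ − ω×Iω) = (1.0720, 0.7787, -0.6889)
ω + α·dt = (-1.3464, -0.7611, 0.5656)

ω' = (-1.3464, -0.7611, 0.5656)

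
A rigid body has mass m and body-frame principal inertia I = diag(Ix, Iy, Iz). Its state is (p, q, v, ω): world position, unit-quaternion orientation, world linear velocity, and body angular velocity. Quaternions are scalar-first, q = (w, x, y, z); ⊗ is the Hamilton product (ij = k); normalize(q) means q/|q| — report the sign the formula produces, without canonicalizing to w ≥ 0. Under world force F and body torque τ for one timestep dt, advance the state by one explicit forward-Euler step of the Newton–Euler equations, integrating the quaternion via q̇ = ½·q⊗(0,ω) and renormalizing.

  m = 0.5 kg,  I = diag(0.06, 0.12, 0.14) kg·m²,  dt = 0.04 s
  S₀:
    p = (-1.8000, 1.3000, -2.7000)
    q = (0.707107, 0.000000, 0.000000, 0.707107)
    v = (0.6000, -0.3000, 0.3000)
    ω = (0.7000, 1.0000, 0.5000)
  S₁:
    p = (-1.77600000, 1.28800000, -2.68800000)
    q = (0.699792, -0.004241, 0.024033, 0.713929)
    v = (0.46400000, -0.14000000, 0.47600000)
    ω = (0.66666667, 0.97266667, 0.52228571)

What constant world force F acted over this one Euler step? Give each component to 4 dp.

F = (-1.7000, 2.0000, 2.2000)

v₁ − v₀ = (-0.13600000, 0.16000000, 0.17600000)
F = m·Δv/dt = (-1.7000, 2.0000, 2.2000)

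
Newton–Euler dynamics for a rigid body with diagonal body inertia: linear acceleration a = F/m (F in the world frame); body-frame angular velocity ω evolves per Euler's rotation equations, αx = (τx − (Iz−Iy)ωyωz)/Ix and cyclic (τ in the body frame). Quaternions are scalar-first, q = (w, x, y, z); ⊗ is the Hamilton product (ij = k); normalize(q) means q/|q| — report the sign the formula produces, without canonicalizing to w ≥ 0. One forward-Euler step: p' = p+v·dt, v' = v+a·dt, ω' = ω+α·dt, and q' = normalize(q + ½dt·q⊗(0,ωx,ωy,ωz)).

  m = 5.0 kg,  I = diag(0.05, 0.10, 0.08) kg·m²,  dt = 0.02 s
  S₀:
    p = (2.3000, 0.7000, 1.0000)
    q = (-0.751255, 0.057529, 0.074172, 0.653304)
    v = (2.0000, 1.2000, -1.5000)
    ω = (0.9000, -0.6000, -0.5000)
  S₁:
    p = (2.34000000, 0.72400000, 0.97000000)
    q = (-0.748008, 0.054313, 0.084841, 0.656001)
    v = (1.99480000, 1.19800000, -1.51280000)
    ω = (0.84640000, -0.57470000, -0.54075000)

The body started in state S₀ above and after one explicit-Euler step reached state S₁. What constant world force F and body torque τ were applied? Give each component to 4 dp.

F = (-1.3000, -0.5000, -3.2000)
τ = (-0.1400, 0.1400, -0.1900)

Δω = ω₁−ω₀ = (-0.05360000, 0.02530000, -0.04075000)
ω₀×(Iω₀) = (-0.0060, 0.0135, -0.0270)
I·α + gyro = (-0.1400, 0.1400, -0.1900)
Δv = v₁−v₀ = (-0.00520000, -0.00200000, -0.01280000)
m·(v₁−v₀)/dt = (-1.3000, -0.5000, -3.2000)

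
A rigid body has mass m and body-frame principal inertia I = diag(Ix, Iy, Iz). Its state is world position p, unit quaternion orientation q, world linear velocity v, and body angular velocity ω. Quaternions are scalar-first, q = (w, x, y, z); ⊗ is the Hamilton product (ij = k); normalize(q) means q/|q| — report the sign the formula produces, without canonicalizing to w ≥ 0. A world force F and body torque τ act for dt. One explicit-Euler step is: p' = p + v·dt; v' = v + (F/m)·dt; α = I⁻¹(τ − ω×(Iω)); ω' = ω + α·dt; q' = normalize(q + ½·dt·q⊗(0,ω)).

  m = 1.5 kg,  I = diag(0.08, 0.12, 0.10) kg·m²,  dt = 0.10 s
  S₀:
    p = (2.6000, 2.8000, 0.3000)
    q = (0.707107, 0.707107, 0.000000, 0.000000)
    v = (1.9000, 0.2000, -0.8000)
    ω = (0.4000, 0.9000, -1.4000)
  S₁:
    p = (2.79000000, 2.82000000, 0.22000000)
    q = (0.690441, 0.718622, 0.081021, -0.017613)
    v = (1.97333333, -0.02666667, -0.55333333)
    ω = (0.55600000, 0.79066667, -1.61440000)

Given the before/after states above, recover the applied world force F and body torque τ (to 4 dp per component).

rate change Δω = (0.15600000, -0.10933333, -0.21440000)
gyro term ω₀×Iω₀ = (0.0252, 0.0112, 0.0144)
I·α + gyro = (0.1500, -0.1200, -0.2000)
v₁ − v₀ = (0.07333333, -0.22666667, 0.24666667)
applied force F = (1.1000, -3.4000, 3.7000)

F = (1.1000, -3.4000, 3.7000)
τ = (0.1500, -0.1200, -0.2000)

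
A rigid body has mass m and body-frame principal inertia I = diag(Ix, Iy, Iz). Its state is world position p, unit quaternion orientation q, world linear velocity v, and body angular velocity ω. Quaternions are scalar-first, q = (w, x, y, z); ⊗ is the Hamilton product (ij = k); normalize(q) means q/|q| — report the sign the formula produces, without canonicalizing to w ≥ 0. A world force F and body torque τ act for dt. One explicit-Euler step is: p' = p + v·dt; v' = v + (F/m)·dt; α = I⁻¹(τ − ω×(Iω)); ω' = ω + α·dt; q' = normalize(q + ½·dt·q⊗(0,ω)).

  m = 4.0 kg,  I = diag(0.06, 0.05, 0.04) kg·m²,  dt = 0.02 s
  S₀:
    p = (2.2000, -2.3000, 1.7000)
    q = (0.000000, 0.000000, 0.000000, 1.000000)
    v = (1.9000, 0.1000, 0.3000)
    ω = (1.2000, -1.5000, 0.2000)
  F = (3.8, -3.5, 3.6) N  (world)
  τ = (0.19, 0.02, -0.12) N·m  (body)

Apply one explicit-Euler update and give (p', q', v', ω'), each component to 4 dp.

p' = (2.2380, -2.2980, 1.7060)
q' = (-0.0020, 0.0150, 0.0120, 0.9998)
v' = (1.9190, 0.0825, 0.3180)
ω' = (1.2623, -1.4939, 0.1310)

precession coupling ω×(Iω) = (0.0030, 0.0048, 0.0180)
angular accel α = (3.1167, 0.3040, -3.4500)
ω + α·dt = (1.2623, -1.4939, 0.1310)
Hamilton product q⊗(0,ω) = (-0.2000000, 1.5000000, 1.2000000, 0.0000000)
q' = normalize(q + ½dt·q⊗(0,ω)) = (-0.0020, 0.0150, 0.0120, 0.9998)
p' = p + v·dt = (2.2380, -2.2980, 1.7060)
new velocity v' = (1.9190, 0.0825, 0.3180)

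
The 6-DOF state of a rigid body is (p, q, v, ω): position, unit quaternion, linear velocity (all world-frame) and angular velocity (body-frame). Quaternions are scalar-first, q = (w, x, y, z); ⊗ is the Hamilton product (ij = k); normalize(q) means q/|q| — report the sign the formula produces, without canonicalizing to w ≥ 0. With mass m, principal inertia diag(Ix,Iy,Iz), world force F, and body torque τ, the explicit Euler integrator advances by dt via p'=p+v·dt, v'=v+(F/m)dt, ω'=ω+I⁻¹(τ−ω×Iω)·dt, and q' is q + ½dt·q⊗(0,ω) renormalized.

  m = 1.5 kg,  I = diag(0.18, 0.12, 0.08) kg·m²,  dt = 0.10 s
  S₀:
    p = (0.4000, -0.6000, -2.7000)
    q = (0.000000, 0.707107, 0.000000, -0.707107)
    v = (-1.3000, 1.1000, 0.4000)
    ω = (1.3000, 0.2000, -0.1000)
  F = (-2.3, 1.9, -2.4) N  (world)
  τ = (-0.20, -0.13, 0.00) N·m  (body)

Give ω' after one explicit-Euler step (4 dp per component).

precession coupling ω×(Iω) = (0.0008, -0.0130, -0.0156)
α = I⁻¹(τ − ω×Iω) = (-1.1156, -0.9750, 0.1950)
new body rate ω' = (1.1884, 0.1025, -0.0805)

ω' = (1.1884, 0.1025, -0.0805)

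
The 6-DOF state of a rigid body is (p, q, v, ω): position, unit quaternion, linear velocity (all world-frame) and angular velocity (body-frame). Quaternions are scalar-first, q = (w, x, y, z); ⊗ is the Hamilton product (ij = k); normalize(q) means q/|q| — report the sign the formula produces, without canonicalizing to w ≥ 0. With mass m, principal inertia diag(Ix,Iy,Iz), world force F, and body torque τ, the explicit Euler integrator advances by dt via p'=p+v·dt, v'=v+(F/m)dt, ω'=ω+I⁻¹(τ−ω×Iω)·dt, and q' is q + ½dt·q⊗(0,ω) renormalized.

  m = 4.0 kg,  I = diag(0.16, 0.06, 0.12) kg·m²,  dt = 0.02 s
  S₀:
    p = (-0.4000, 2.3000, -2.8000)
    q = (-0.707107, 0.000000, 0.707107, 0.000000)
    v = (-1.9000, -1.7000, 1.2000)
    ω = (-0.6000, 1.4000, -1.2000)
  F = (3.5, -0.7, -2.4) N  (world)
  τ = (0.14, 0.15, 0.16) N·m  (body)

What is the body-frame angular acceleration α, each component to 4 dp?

ω×(Iω) gyroscopic = (-0.1008, 0.0288, 0.0840)
angular accel α = (1.5050, 2.0200, 0.6333)

α = (1.5050, 2.0200, 0.6333)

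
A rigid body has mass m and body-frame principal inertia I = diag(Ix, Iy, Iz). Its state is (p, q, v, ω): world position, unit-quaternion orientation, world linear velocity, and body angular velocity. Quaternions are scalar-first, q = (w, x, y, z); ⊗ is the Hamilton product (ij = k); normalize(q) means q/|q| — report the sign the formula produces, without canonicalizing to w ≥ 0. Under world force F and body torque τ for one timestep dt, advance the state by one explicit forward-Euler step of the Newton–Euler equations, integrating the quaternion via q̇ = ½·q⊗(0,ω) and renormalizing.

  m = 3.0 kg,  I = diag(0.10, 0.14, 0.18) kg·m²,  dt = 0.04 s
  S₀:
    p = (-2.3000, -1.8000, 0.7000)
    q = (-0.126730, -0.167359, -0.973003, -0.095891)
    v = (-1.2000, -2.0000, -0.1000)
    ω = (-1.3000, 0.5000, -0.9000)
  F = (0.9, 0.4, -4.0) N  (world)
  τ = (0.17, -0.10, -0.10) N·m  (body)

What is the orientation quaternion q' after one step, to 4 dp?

q⊗(0,ω) = (0.1826329, 1.0883972, -0.0893298, -1.2345264)
updated quaternion q' = (-0.1230, -0.1455, -0.9743, -0.1205)

q' = (-0.1230, -0.1455, -0.9743, -0.1205)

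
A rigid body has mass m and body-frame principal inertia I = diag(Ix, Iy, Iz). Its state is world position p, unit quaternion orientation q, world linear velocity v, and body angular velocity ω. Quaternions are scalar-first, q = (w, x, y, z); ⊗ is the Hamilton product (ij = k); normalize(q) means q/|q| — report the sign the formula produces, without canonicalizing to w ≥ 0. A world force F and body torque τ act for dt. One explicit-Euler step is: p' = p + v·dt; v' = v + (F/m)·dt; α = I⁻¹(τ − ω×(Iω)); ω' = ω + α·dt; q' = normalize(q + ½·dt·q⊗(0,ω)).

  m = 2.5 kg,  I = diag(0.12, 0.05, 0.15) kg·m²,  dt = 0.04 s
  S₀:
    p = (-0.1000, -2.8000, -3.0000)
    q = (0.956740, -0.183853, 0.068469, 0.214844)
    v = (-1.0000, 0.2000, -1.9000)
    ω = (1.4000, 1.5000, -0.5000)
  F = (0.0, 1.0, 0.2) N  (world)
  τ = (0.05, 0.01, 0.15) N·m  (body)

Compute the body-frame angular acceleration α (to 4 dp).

precession coupling ω×(Iω) = (-0.0750, 0.0210, -0.1470)
angular accel α = (1.0417, -0.2200, 1.9800)

α = (1.0417, -0.2200, 1.9800)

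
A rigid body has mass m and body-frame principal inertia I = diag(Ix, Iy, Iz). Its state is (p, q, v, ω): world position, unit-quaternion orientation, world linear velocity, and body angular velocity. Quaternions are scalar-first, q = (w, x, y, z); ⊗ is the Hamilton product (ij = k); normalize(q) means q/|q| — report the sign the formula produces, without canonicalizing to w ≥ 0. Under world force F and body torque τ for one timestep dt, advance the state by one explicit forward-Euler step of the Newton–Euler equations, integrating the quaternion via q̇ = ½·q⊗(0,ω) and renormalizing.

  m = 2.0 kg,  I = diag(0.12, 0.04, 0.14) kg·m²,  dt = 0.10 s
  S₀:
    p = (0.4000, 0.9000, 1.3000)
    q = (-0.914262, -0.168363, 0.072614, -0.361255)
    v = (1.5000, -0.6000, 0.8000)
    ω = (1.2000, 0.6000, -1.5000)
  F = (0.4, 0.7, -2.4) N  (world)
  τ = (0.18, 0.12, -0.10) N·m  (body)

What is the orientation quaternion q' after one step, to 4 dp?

q' = (-0.9287, -0.2167, 0.0108, -0.3006)

2q̇ = q⊗(0,ω) = (-0.3834153, -0.9892824, -1.2346077, 1.1832384)
updated quaternion q' = (-0.9287, -0.2167, 0.0108, -0.3006)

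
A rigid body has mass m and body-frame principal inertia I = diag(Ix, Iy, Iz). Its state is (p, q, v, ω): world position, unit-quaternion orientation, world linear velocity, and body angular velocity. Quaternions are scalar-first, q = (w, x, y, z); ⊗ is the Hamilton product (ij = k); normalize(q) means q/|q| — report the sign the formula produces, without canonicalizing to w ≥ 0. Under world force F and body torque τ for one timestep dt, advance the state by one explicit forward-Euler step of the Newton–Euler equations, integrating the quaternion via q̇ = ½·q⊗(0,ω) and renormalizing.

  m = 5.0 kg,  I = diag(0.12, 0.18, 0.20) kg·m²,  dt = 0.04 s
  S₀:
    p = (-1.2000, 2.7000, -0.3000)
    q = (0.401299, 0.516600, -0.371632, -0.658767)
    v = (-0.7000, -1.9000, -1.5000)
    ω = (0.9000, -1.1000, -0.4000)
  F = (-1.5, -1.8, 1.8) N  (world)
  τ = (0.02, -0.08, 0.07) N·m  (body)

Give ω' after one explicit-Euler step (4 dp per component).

ω' = (0.9037, -1.1242, -0.3741)

ω×(Iω) gyroscopic = (0.0088, 0.0288, -0.0594)
angular accel α = (0.0933, -0.6044, 0.6470)
ω + α·dt = (0.9037, -1.1242, -0.3741)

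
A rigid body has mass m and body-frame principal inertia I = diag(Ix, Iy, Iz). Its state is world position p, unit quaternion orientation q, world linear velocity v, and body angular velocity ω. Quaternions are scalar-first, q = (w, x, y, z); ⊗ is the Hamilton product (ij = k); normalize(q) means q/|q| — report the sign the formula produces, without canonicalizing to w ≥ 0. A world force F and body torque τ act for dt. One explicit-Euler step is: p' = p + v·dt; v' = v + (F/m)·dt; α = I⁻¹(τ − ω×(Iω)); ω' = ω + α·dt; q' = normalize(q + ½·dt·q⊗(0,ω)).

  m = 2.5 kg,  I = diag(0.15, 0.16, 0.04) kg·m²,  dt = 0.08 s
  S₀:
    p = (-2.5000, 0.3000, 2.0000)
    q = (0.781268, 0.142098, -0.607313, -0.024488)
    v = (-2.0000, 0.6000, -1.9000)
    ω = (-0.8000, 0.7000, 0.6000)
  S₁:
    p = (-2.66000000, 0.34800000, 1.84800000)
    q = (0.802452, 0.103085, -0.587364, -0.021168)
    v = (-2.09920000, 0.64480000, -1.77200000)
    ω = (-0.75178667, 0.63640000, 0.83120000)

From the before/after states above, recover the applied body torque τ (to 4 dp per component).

rate change Δω = (0.04821333, -0.06360000, 0.23120000)
I·α + gyro = (0.0400, -0.1800, 0.1100)

τ = (0.0400, -0.1800, 0.1100)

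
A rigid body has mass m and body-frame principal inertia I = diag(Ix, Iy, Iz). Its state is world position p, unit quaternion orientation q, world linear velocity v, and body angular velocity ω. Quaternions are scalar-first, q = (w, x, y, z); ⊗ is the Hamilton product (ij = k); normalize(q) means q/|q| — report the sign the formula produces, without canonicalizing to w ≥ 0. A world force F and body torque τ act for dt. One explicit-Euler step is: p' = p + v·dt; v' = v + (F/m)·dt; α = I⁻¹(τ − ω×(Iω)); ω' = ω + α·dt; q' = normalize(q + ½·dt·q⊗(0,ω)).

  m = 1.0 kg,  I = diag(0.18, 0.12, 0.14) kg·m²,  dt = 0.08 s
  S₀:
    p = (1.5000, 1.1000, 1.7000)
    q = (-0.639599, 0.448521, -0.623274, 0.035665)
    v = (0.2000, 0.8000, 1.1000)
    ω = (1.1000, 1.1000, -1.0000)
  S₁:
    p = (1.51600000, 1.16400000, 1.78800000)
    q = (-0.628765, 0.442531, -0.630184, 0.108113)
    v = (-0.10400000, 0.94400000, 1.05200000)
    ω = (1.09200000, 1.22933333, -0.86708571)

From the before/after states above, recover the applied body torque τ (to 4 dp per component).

rate change Δω = (-0.00800000, 0.12933333, 0.13291429)
precession coupling = (-0.0220, -0.0440, -0.0726)
applied torque τ = (-0.0400, 0.1500, 0.1600)

τ = (-0.0400, 0.1500, 0.1600)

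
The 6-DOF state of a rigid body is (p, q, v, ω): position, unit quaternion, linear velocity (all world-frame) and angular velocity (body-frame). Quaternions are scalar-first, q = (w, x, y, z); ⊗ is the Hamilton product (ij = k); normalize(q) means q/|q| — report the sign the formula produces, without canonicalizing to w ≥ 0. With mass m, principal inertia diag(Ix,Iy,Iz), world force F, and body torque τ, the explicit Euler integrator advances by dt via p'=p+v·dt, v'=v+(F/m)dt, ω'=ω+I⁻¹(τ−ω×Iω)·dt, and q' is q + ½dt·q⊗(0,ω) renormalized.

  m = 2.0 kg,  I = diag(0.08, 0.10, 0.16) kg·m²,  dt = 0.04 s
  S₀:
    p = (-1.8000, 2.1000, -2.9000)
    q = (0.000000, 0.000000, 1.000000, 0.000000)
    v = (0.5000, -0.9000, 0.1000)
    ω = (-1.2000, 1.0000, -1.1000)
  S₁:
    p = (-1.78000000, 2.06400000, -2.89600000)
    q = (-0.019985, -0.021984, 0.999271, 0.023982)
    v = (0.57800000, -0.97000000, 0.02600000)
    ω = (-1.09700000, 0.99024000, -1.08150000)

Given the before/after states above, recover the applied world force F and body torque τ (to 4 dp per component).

v₁ − v₀ = (0.07800000, -0.07000000, -0.07400000)
applied force F = (3.9000, -3.5000, -3.7000)
Δω = ω₁−ω₀ = (0.10300000, -0.00976000, 0.01850000)
applied torque τ = (0.1400, -0.1300, 0.0500)

F = (3.9000, -3.5000, -3.7000)
τ = (0.1400, -0.1300, 0.0500)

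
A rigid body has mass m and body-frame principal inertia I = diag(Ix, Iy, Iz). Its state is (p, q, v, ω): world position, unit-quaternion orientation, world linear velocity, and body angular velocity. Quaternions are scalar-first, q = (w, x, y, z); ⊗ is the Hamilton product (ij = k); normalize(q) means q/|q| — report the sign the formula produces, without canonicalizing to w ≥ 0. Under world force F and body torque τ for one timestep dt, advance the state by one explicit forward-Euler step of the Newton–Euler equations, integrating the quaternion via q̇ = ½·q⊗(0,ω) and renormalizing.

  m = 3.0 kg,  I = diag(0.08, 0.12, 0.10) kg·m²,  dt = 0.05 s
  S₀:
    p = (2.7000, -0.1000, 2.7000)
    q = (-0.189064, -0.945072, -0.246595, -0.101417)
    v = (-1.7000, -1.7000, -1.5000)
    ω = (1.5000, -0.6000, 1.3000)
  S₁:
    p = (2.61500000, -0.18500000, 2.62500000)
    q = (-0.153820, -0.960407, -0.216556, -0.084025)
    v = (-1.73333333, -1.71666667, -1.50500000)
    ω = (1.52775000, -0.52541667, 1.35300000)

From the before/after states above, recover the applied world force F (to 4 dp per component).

Δv = v₁−v₀ = (-0.03333333, -0.01666667, -0.00500000)
m·(v₁−v₀)/dt = (-2.0000, -1.0000, -0.3000)

F = (-2.0000, -1.0000, -0.3000)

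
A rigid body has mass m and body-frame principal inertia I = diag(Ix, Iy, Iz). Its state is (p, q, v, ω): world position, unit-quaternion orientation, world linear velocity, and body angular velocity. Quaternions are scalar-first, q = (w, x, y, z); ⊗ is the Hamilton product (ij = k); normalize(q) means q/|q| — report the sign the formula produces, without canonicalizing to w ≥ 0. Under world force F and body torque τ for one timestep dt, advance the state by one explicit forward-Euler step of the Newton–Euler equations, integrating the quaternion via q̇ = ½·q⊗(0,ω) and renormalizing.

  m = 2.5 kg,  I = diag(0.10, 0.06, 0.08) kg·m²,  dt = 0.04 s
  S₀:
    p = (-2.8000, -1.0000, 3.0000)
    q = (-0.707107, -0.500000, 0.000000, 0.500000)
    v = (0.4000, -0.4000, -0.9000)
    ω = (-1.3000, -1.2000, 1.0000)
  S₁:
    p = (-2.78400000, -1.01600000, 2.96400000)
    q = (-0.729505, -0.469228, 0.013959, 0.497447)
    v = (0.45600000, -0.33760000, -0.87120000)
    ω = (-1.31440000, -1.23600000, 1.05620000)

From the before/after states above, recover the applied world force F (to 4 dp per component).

F = (3.5000, 3.9000, 1.8000)

Δv = v₁−v₀ = (0.05600000, 0.06240000, 0.02880000)
applied force F = (3.5000, 3.9000, 1.8000)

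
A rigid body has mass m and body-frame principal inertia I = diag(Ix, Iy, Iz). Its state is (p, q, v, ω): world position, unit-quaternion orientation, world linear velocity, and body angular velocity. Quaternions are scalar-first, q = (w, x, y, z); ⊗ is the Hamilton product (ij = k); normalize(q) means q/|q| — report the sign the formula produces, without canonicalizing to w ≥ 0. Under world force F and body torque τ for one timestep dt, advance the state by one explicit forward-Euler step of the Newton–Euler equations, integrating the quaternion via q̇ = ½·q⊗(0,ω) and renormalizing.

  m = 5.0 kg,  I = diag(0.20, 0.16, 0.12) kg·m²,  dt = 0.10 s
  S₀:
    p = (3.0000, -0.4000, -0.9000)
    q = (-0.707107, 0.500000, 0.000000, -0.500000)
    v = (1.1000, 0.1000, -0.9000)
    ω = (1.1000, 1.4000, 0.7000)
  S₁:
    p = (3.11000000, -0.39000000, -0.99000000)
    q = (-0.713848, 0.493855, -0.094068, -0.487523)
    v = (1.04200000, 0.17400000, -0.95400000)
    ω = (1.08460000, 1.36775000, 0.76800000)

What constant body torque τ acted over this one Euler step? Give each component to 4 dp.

τ = (-0.0700, 0.0100, 0.0200)

Δω = ω₁−ω₀ = (-0.01540000, -0.03225000, 0.06800000)
applied torque τ = (-0.0700, 0.0100, 0.0200)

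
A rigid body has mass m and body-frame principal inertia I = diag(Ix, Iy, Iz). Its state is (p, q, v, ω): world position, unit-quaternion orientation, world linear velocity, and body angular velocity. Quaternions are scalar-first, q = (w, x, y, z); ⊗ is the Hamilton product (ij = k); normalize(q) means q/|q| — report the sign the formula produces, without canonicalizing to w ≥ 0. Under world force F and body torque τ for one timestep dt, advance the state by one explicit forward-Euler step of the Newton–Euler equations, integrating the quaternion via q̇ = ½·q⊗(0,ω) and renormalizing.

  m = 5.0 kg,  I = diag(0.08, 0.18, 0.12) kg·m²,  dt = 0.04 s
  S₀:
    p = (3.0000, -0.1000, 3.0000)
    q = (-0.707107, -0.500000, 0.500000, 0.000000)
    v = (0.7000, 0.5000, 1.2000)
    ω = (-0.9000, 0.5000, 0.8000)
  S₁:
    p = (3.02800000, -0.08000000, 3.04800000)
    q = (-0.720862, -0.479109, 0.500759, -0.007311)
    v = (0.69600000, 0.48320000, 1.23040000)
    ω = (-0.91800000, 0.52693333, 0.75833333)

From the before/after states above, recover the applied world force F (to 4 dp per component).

F = (-0.5000, -2.1000, 3.8000)

v₁ − v₀ = (-0.00400000, -0.01680000, 0.03040000)
F = m·Δv/dt = (-0.5000, -2.1000, 3.8000)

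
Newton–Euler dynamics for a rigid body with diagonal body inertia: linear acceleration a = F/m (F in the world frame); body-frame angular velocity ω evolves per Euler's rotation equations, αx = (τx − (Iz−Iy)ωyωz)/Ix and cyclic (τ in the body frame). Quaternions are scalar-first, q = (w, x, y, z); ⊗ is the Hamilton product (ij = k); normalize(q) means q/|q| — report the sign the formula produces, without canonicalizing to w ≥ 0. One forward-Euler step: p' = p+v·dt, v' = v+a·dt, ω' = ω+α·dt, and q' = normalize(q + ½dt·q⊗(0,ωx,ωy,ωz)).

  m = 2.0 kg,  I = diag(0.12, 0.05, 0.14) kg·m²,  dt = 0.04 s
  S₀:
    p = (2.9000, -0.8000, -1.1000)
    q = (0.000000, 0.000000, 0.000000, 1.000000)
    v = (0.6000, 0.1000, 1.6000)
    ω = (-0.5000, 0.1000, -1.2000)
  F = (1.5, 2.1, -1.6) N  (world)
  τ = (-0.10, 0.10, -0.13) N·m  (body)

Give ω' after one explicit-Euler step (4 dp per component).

ω' = (-0.5297, 0.1896, -1.2381)

gyro term ω×Iω = (-0.0108, -0.0120, 0.0035)
(τ − ω×Iω)/I = (-0.7433, 2.2400, -0.9536)
ω' = ω + α·dt = (-0.5297, 0.1896, -1.2381)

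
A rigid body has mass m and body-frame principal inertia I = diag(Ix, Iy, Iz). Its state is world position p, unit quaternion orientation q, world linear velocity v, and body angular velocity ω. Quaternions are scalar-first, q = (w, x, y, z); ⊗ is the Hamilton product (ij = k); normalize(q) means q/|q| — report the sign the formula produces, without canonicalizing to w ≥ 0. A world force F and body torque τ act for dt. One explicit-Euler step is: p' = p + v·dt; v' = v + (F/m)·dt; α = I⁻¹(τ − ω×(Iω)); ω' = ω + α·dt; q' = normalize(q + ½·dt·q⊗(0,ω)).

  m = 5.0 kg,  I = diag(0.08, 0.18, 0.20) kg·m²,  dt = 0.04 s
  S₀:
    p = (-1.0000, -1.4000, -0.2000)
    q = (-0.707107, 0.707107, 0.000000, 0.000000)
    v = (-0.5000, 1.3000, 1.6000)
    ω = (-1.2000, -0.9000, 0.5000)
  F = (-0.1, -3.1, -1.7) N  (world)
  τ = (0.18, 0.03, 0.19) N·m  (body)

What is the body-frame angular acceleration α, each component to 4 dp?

α = (2.3625, -0.2333, 0.4100)

precession coupling ω×(Iω) = (-0.0090, 0.0720, 0.1080)
α = I⁻¹(τ − ω×Iω) = (2.3625, -0.2333, 0.4100)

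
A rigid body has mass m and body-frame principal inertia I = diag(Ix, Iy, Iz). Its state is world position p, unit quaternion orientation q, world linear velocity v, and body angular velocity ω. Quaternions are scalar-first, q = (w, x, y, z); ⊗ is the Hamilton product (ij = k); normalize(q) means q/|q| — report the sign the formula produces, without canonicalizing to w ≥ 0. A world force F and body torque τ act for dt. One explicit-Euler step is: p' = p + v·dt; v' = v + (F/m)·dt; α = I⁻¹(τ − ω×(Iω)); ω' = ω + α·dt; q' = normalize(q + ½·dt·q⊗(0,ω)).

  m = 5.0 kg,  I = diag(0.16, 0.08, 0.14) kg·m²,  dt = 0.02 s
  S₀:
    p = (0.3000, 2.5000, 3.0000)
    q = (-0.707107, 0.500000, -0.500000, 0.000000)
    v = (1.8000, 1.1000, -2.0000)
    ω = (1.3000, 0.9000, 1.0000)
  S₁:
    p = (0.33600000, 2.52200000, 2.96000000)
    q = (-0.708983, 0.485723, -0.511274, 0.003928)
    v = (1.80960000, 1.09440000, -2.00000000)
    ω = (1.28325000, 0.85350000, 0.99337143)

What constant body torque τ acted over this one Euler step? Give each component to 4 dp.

Δω = ω₁−ω₀ = (-0.01675000, -0.04650000, -0.00662857)
gyro term ω₀×Iω₀ = (0.0540, 0.0260, -0.0936)
τ = I·(Δω/dt) + ω₀×(Iω₀) = (-0.0800, -0.1600, -0.1400)

τ = (-0.0800, -0.1600, -0.1400)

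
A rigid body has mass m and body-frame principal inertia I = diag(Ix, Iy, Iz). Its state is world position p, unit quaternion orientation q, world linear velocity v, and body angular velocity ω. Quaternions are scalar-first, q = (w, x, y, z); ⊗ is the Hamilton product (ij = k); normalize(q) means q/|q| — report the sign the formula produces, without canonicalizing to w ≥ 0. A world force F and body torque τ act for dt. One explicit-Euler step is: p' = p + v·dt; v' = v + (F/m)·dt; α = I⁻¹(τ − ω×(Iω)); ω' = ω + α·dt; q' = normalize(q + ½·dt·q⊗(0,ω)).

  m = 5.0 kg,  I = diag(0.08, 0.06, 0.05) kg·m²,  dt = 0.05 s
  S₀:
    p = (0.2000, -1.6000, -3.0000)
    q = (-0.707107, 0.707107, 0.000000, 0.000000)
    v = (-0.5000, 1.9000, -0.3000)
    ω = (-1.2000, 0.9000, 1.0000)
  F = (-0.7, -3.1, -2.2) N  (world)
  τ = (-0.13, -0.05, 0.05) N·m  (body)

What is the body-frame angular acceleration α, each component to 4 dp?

gyro term ω×Iω = (-0.0090, -0.0360, 0.0216)
(τ − ω×Iω)/I = (-1.5125, -0.2333, 0.5680)

α = (-1.5125, -0.2333, 0.5680)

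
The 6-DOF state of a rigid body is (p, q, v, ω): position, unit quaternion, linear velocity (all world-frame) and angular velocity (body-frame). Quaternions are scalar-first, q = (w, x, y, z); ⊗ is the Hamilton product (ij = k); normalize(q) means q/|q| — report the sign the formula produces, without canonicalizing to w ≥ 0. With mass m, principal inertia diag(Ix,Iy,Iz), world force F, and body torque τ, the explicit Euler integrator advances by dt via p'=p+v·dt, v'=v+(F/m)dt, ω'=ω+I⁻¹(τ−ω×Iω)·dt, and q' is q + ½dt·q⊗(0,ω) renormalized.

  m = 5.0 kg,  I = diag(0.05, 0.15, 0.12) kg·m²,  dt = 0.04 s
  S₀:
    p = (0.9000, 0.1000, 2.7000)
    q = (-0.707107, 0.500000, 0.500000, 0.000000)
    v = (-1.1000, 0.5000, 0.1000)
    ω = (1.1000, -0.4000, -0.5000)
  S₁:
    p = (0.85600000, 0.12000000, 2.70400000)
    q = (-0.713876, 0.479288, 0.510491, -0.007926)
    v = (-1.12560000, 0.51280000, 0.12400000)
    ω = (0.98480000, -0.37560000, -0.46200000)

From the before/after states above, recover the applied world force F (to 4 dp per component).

F = (-3.2000, 1.6000, 3.0000)

Δv = v₁−v₀ = (-0.02560000, 0.01280000, 0.02400000)
m·(v₁−v₀)/dt = (-3.2000, 1.6000, 3.0000)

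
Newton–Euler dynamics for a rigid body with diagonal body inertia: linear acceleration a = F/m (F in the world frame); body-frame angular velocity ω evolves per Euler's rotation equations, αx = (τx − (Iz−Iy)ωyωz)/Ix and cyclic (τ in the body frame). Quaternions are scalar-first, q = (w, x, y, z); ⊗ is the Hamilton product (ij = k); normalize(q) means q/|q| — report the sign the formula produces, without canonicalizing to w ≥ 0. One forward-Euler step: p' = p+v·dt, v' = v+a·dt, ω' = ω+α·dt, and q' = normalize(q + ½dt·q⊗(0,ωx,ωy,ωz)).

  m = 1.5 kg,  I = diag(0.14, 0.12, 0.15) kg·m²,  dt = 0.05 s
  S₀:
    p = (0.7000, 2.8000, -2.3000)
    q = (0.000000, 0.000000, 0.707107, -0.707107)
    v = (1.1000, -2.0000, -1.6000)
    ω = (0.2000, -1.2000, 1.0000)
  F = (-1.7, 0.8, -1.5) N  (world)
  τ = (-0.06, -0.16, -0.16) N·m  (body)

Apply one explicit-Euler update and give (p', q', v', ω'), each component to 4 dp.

p' = (0.7550, 2.7000, -2.3800)
q' = (0.0389, -0.0035, 0.7030, -0.7101)
v' = (1.0433, -1.9733, -1.6500)
ω' = (0.1914, -1.2658, 0.9451)

new position p' = (0.7550, 2.7000, -2.3800)
v + (F/m)dt = (1.0433, -1.9733, -1.6500)
(τ − ω×Iω)/I = (-0.1714, -1.3167, -1.0987)
ω' = ω + α·dt = (0.1914, -1.2658, 0.9451)
q⊗(0,ω) = (1.5556354, -0.1414214, -0.1414214, -0.1414214)
updated quaternion q' = (0.0389, -0.0035, 0.7030, -0.7101)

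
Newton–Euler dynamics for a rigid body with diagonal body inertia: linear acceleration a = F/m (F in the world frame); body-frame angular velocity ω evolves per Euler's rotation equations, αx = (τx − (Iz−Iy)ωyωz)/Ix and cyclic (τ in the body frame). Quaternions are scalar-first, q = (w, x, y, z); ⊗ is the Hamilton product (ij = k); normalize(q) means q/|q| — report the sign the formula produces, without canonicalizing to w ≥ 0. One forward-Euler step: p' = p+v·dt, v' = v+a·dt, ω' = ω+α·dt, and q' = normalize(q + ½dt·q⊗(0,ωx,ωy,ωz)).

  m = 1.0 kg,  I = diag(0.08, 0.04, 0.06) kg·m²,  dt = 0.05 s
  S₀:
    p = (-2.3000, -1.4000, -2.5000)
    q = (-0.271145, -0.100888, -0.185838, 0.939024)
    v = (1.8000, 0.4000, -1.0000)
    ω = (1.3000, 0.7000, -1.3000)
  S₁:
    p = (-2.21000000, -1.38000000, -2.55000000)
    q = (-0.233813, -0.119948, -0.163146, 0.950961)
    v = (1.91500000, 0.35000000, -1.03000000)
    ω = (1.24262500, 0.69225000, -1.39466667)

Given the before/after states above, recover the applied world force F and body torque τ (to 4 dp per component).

Δω = ω₁−ω₀ = (-0.05737500, -0.00775000, -0.09466667)
precession coupling = (-0.0182, -0.0338, -0.0364)
I·α + gyro = (-0.1100, -0.0400, -0.1500)
v₁ − v₀ = (0.11500000, -0.05000000, -0.03000000)
applied force F = (2.3000, -1.0000, -0.6000)

F = (2.3000, -1.0000, -0.6000)
τ = (-0.1100, -0.0400, -0.1500)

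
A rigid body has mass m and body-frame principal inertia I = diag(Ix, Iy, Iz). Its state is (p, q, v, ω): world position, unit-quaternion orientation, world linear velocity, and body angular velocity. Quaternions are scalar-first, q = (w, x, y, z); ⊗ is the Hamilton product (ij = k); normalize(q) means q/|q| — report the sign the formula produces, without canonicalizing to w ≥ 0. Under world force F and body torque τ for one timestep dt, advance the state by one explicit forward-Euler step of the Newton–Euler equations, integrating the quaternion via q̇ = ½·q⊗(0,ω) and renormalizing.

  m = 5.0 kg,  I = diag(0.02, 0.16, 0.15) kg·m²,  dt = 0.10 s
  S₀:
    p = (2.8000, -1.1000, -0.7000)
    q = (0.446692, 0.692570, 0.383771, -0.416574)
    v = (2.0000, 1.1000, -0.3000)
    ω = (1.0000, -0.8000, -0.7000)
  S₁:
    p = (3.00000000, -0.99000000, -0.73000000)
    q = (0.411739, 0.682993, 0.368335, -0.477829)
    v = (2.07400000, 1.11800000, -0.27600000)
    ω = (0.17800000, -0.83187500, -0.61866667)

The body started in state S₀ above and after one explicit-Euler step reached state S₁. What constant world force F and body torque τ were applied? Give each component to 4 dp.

v₁ − v₀ = (0.07400000, 0.01800000, 0.02400000)
m·(v₁−v₀)/dt = (3.7000, 0.9000, 1.2000)
rate change Δω = (-0.82200000, -0.03187500, 0.08133333)
precession coupling = (-0.0056, 0.0910, -0.1120)
applied torque τ = (-0.1700, 0.0400, 0.0100)

F = (3.7000, 0.9000, 1.2000)
τ = (-0.1700, 0.0400, 0.0100)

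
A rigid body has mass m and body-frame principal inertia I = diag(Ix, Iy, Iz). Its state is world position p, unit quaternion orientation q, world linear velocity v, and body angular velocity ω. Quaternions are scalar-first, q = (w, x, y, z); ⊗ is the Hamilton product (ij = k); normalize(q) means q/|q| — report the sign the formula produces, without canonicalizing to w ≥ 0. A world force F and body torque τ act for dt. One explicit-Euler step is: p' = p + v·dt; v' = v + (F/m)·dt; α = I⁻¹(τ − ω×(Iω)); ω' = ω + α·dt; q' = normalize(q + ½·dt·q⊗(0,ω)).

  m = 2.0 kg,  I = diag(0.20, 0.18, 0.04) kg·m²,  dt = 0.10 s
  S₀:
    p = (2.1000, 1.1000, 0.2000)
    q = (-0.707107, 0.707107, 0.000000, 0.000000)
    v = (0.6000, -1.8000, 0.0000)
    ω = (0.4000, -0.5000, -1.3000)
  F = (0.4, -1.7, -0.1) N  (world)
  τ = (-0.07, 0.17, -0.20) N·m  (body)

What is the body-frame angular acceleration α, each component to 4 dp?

α = (0.1050, 1.4067, -5.1000)

ω×(Iω) gyroscopic = (-0.0910, -0.0832, 0.0040)
(τ − ω×Iω)/I = (0.1050, 1.4067, -5.1000)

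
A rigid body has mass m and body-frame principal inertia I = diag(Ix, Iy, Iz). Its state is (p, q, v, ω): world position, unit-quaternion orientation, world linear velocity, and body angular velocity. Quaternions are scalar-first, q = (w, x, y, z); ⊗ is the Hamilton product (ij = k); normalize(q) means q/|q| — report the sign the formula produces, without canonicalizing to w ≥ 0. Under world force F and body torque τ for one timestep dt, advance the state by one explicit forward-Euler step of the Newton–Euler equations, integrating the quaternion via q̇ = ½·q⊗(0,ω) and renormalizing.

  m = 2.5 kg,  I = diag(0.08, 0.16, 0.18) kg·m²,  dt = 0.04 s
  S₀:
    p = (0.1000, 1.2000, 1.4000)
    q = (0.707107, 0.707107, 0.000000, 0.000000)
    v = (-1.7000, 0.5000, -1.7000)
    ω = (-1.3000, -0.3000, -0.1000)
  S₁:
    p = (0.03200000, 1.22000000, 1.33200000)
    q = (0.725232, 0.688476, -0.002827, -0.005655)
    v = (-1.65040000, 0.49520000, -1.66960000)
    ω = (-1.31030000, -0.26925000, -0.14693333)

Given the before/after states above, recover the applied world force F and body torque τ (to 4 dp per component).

F = (3.1000, -0.3000, 1.9000)
τ = (-0.0200, 0.1100, -0.1800)

v₁ − v₀ = (0.04960000, -0.00480000, 0.03040000)
F = m·Δv/dt = (3.1000, -0.3000, 1.9000)
rate change Δω = (-0.01030000, 0.03075000, -0.04693333)
precession coupling = (0.0006, -0.0130, 0.0312)
applied torque τ = (-0.0200, 0.1100, -0.1800)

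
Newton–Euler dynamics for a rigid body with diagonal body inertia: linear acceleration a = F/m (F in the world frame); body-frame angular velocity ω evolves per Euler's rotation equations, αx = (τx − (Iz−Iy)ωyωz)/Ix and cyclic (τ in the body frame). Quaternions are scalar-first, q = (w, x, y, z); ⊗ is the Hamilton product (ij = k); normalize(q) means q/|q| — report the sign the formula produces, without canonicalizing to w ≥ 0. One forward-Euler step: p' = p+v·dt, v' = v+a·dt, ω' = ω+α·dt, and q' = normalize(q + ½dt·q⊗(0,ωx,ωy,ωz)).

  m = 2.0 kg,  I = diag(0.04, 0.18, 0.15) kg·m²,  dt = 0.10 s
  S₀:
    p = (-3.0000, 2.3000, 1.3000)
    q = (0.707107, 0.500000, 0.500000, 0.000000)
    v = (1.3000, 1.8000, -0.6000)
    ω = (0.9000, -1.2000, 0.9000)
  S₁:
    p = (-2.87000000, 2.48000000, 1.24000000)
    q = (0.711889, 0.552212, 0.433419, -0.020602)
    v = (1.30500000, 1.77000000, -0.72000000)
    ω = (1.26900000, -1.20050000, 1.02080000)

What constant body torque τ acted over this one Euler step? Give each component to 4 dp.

τ = (0.1800, -0.0900, 0.0300)

ω₁ − ω₀ = (0.36900000, -0.00050000, 0.12080000)
gyro term ω₀×Iω₀ = (0.0324, -0.0891, -0.1512)
τ = I·(Δω/dt) + ω₀×(Iω₀) = (0.1800, -0.0900, 0.0300)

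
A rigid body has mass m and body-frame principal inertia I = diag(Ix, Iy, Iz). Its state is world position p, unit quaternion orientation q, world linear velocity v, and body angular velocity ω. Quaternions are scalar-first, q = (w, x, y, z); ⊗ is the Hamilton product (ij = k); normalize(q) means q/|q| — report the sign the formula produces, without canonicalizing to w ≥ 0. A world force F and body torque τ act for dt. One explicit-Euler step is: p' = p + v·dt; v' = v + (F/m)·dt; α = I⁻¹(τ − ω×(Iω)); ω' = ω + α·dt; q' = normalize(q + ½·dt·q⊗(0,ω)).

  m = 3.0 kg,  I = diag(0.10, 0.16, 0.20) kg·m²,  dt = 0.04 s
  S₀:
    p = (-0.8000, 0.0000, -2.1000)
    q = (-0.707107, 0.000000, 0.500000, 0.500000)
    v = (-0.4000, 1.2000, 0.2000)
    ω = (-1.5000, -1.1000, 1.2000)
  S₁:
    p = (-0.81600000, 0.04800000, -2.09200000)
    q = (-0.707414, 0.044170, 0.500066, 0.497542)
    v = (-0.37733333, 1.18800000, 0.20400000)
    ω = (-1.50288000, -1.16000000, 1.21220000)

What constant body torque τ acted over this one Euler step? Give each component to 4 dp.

τ = (-0.0600, -0.0600, 0.1600)

Δω = ω₁−ω₀ = (-0.00288000, -0.06000000, 0.01220000)
gyro term ω₀×Iω₀ = (-0.0528, 0.1800, 0.0990)
applied torque τ = (-0.0600, -0.0600, 0.1600)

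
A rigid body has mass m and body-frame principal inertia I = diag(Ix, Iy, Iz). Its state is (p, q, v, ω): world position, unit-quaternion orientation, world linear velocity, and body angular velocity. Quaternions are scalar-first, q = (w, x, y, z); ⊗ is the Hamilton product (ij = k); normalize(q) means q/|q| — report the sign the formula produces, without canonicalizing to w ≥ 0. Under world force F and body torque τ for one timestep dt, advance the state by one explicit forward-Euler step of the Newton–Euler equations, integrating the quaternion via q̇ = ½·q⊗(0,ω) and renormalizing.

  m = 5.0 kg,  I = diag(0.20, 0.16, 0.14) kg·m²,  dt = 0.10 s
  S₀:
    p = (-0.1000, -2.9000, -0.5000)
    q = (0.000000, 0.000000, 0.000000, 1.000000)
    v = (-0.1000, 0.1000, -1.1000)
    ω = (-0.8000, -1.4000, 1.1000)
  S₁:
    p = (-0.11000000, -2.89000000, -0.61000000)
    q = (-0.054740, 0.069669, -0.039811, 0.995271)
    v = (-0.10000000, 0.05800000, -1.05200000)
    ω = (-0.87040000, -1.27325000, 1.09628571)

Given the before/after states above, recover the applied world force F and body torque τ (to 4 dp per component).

F = (0.0000, -2.1000, 2.4000)
τ = (-0.1100, 0.1500, -0.0500)

velocity change Δv = (0.00000000, -0.04200000, 0.04800000)
F = m·Δv/dt = (0.0000, -2.1000, 2.4000)
ω₁ − ω₀ = (-0.07040000, 0.12675000, -0.00371429)
gyro term ω₀×Iω₀ = (0.0308, -0.0528, -0.0448)
I·α + gyro = (-0.1100, 0.1500, -0.0500)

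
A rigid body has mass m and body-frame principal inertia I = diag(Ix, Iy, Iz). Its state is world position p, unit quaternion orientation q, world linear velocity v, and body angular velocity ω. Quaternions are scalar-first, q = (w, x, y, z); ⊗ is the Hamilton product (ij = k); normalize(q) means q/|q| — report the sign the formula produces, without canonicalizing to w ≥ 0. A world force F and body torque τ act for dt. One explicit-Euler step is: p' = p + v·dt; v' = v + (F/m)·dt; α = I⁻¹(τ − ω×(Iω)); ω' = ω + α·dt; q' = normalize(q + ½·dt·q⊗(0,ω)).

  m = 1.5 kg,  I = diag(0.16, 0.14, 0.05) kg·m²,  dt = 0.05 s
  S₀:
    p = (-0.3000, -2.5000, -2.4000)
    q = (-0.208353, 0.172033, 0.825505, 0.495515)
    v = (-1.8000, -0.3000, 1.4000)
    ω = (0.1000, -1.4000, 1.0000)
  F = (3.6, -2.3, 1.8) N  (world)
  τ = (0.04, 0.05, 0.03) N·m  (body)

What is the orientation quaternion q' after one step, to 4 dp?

q⊗(0,ω) = (0.6429887, 1.4983907, 0.1692127, -0.5317497)
q + ½dt·q⊗(0,ω), renormalized = (-0.1921, 0.2093, 0.8290, 0.4818)

q' = (-0.1921, 0.2093, 0.8290, 0.4818)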